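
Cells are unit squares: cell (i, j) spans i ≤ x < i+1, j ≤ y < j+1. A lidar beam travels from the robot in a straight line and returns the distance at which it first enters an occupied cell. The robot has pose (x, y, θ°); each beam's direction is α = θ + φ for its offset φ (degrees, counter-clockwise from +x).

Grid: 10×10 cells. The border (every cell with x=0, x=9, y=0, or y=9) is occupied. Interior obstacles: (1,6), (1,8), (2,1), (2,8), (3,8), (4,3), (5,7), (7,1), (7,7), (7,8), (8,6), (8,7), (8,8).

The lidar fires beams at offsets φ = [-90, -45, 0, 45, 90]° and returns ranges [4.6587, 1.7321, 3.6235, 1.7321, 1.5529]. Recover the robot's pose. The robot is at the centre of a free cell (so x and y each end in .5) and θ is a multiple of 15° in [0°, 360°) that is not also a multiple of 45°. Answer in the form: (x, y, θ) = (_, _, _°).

Candidates: 51 free-cell centres × 16 headings = 816 poses. Raycast each; keep the one whose scan matches to 4 dp.
  (6.5, 4.5, 30°): beam 1 = 2.8868 ≠ 4.6587 ✗
  (7.5, 5.5, 15°): beam 3 = 1.5529 ≠ 3.6235 ✗
  (6.5, 5.5, 255°): beam 2 = 6.3509 ≠ 1.7321 ✗
  (1.5, 7.5, 15°): beam 1 = 0.5176 ≠ 4.6587 ✗
  …
  (6.5, 2.5, 195°): r_1=4.6587, r_2=1.7321, r_3=3.6235, r_4=1.7321, r_5=1.5529 — all match ✓
Unique over the lattice → pose = (6.5, 2.5, 195°).

(x, y, θ) = (6.5, 2.5, 195°)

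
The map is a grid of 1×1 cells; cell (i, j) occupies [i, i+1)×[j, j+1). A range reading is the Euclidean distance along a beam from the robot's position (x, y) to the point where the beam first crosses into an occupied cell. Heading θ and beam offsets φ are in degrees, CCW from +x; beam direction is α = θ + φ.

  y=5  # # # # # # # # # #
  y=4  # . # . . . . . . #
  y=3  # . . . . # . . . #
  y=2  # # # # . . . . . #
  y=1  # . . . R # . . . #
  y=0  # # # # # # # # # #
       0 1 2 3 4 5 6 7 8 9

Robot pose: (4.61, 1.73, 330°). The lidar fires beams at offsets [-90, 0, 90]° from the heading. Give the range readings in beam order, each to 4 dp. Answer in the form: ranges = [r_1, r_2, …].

ranges = [0.8429, 0.4503, 1.4665]

beam 1: φ=-90°, α=240°
  d=(-0.5000,-0.8660)  start (4,1)  tX=1.2200 tY=0.8429  stride 1/|dx|=2.0000 1/|dy|=1.1547
    cross y-line → (4,0), t=0.8429 (wall)
  → r_1 = 0.8429
beam 2: φ=0°, α=330°
  d=(0.8660,-0.5000)  start (4,1)  tX=0.4503 tY=1.4600  stride 1/|dx|=1.1547 1/|dy|=2.0000
    cross x-line → (5,1), t=0.4503 (wall)
  → r_2 = 0.4503
beam 3: φ=90°, α=60°
  d=(0.5000,0.8660)  start (4,1)  tX=0.7800 tY=0.3118  stride 1/|dx|=2.0000 1/|dy|=1.1547
    cross y-line → (4,2), t=0.3118
    cross x-line → (5,2), t=0.7800
    cross y-line → (5,3), t=1.4665 (wall)
  → r_3 = 1.4665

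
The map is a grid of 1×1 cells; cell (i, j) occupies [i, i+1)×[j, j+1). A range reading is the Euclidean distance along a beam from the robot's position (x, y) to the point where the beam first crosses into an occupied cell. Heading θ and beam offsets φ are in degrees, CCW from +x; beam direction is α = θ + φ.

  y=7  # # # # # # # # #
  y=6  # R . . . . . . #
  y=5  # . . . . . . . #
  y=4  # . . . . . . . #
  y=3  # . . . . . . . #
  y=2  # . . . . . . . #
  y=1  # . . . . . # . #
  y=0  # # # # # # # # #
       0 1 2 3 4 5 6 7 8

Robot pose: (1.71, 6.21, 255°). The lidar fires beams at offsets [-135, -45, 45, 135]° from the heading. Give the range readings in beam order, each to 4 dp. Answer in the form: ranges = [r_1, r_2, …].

beam 1: φ=-135°, α=120°
  cosα=-0.5000 sinα=0.8660 | (1,6) | tMaxX 1.4200 tMaxY 0.9122 | tΔX 2.0000 tΔY 1.1547
    t=0.9122 [y] (1,7) — stop
  → r_1 = 0.9122
beam 2: φ=-45°, α=210°
  cosα=-0.8660 sinα=-0.5000 | (1,6) | tMaxX 0.8198 tMaxY 0.4200 | tΔX 1.1547 tΔY 2.0000
    t=0.4200 [y] (1,5)
    t=0.8198 [x] (0,5) — stop
  → r_2 = 0.8198
beam 3: φ=45°, α=300°
  cosα=0.5000 sinα=-0.8660 | (1,6) | tMaxX 0.5800 tMaxY 0.2425 | tΔX 2.0000 tΔY 1.1547
    t=0.2425 [y] (1,5)
    t=0.5800 [x] (2,5)
    t=1.3972 [y] (2,4)
    t=2.5519 [y] (2,3)
    t=2.5800 [x] (3,3)
    t=3.7066 [y] (3,2)
    t=4.5800 [x] (4,2)
    t=4.8613 [y] (4,1)
    t=6.0160 [y] (4,0) — stop
  → r_3 = 6.0160
beam 4: φ=135°, α=30°
  cosα=0.8660 sinα=0.5000 | (1,6) | tMaxX 0.3349 tMaxY 1.5800 | tΔX 1.1547 tΔY 2.0000
    t=0.3349 [x] (2,6)
    t=1.4896 [x] (3,6)
    t=1.5800 [y] (3,7) — stop
  → r_4 = 1.5800

ranges = [0.9122, 0.8198, 6.0160, 1.5800]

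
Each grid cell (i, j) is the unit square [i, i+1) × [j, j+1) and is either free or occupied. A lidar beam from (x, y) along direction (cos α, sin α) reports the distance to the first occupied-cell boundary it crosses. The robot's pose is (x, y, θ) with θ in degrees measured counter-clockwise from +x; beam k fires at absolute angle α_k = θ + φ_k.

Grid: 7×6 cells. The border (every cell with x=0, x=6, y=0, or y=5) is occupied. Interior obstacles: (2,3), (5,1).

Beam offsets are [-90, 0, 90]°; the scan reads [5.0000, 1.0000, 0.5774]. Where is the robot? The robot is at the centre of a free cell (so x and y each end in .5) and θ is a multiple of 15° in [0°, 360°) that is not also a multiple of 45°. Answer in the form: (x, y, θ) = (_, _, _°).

The pose lattice has 18·16 = 288 candidates. Test each by forward raycasting.
  (1.5, 4.5, 60°): beam 1 = 1.0000 ≠ 5.0000 ✗
  (1.5, 1.5, 210°): beam 1 = 1.0000 ≠ 5.0000 ✗
  (5.5, 4.5, 300°): beam 1 = 2.8868 ≠ 5.0000 ✗
  …
  (5.5, 3.5, 300°): r_1=5.0000, r_2=1.0000, r_3=0.5774 — all match ✓
Only this pose fits every beam.

(x, y, θ) = (5.5, 3.5, 300°)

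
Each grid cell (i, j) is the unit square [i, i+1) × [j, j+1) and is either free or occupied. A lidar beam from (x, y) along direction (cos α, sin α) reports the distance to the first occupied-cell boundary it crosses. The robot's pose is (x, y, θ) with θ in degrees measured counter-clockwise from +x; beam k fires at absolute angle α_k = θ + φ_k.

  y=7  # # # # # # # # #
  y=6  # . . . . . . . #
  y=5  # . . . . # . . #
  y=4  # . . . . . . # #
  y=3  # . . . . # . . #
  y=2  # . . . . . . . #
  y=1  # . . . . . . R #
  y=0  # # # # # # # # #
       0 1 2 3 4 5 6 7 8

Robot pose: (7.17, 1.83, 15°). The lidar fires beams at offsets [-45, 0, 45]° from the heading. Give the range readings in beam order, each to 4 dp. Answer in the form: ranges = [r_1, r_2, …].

beam 1: φ=-45°, α=330°
  dir = (cos 330°, sin 330°) = (0.8660, -0.5000); from cell (7,1)
  next x-line at t=0.9584, next y-line at t=1.6600; Δt_x=1.1547, Δt_y=2.0000
    x: enter (8,1) at t=0.9584 ← occupied
  → r_1 = 0.9584
beam 2: φ=0°, α=15°
  dir = (cos 15°, sin 15°) = (0.9659, 0.2588); from cell (7,1)
  next x-line at t=0.8593, next y-line at t=0.6568; Δt_x=1.0353, Δt_y=3.8637
    y: enter (7,2) at t=0.6568
    x: enter (8,2) at t=0.8593 ← occupied
  → r_2 = 0.8593
beam 3: φ=45°, α=60°
  dir = (cos 60°, sin 60°) = (0.5000, 0.8660); from cell (7,1)
  next x-line at t=1.6600, next y-line at t=0.1963; Δt_x=2.0000, Δt_y=1.1547
    y: enter (7,2) at t=0.1963
    y: enter (7,3) at t=1.3510
    x: enter (8,3) at t=1.6600 ← occupied
  → r_3 = 1.6600

ranges = [0.9584, 0.8593, 1.6600]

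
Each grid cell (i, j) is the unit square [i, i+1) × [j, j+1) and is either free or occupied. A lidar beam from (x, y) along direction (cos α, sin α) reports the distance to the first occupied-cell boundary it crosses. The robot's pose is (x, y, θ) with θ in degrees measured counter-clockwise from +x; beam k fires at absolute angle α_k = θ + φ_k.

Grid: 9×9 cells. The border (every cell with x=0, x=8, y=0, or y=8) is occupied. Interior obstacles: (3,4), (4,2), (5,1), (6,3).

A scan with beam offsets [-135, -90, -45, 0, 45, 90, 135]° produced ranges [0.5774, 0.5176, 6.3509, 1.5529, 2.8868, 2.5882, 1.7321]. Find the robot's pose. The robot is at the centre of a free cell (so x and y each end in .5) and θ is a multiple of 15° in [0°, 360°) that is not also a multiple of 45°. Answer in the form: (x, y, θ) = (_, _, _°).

(x, y, θ) = (3.5, 2.5, 105°)

The pose lattice has 45·16 = 720 candidates. Test each by forward raycasting.
  (6.5, 1.5, 150°): beam 1 = 1.5529 ≠ 0.5774 ✗
  (7.5, 5.5, 120°): beam 1 = 0.5176 ≠ 0.5774 ✗
  (5.5, 2.5, 330°): beam 1 = 0.5176 ≠ 0.5774 ✗
  (3.5, 1.5, 255°): beam 1 = 5.0000 ≠ 0.5774 ✗
  …
  (3.5, 2.5, 105°): r_1=0.5774, r_2=0.5176, r_3=6.3509, r_4=1.5529, r_5=2.8868, r_6=2.5882, r_7=1.7321 — all match ✓
Unique over the lattice → pose = (3.5, 2.5, 105°).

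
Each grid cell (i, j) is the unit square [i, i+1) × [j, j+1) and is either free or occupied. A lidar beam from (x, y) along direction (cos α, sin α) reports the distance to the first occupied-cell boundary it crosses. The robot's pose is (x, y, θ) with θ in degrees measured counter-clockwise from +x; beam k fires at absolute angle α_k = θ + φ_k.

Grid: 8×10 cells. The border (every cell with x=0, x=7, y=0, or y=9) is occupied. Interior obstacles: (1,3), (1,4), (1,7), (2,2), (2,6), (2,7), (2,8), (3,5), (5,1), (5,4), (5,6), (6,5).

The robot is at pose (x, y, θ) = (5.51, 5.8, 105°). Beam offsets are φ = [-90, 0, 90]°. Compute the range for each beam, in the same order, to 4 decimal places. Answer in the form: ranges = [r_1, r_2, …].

beam 1: φ=-90°, α=15°
  direction (0.9659, 0.2588); cell (5,5); t to first gridline: x 0.5073, y 0.7727 (then +1.0353 / +3.8637)
    (6,5) via x @ 0.5073  # hit
  → r_1 = 0.5073
beam 2: φ=0°, α=105°
  direction (-0.2588, 0.9659); cell (5,5); t to first gridline: x 1.9705, y 0.2071 (then +3.8637 / +1.0353)
    (5,6) via y @ 0.2071  # hit
  → r_2 = 0.2071
beam 3: φ=90°, α=195°
  direction (-0.9659, -0.2588); cell (5,5); t to first gridline: x 0.5280, y 3.0910 (then +1.0353 / +3.8637)
    (4,5) via x @ 0.5280
    (3,5) via x @ 1.5633  # hit
  → r_3 = 1.5633

ranges = [0.5073, 0.2071, 1.5633]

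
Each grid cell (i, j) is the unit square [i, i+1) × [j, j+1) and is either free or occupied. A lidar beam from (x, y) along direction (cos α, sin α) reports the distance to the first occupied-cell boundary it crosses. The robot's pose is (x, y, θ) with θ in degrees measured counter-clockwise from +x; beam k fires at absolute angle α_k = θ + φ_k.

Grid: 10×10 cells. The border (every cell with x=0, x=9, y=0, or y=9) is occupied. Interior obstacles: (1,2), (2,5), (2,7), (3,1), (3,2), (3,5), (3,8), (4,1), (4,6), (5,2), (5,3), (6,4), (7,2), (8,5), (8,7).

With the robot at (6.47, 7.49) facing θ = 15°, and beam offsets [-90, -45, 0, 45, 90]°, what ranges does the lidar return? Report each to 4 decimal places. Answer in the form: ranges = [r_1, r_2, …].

ranges = [4.6484, 2.9214, 1.5840, 1.7436, 1.5633]

beam 1: φ=-90°, α=285°
  direction (0.2588, -0.9659); cell (6,7); t to first gridline: x 2.0478, y 0.5073 (then +3.8637 / +1.0353)
    (6,6) via y @ 0.5073
    (6,5) via y @ 1.5426
    (7,5) via x @ 2.0478
    (7,4) via y @ 2.5778
    (7,3) via y @ 3.6131
    (7,2) via y @ 4.6484  # hit
  → r_1 = 4.6484
beam 2: φ=-45°, α=330°
  direction (0.8660, -0.5000); cell (6,7); t to first gridline: x 0.6120, y 0.9800 (then +1.1547 / +2.0000)
    (7,7) via x @ 0.6120
    (7,6) via y @ 0.9800
    (8,6) via x @ 1.7667
    (9,6) via x @ 2.9214  # hit
  → r_2 = 2.9214
beam 3: φ=0°, α=15°
  direction (0.9659, 0.2588); cell (6,7); t to first gridline: x 0.5487, y 1.9705 (then +1.0353 / +3.8637)
    (7,7) via x @ 0.5487
    (8,7) via x @ 1.5840  # hit
  → r_3 = 1.5840
beam 4: φ=45°, α=60°
  direction (0.5000, 0.8660); cell (6,7); t to first gridline: x 1.0600, y 0.5889 (then +2.0000 / +1.1547)
    (6,8) via y @ 0.5889
    (7,8) via x @ 1.0600
    (7,9) via y @ 1.7436  # hit
  → r_4 = 1.7436
beam 5: φ=90°, α=105°
  direction (-0.2588, 0.9659); cell (6,7); t to first gridline: x 1.8159, y 0.5280 (then +3.8637 / +1.0353)
    (6,8) via y @ 0.5280
    (6,9) via y @ 1.5633  # hit
  → r_5 = 1.5633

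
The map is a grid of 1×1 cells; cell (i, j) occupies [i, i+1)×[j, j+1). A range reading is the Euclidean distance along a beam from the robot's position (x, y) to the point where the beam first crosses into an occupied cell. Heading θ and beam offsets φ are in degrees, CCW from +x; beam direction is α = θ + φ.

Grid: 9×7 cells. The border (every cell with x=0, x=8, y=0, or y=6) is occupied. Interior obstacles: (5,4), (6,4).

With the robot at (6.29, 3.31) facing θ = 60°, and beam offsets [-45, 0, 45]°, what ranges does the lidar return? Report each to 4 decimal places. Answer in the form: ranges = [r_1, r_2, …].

beam 1: φ=-45°, α=15°
  direction (0.9659, 0.2588); cell (6,3); t to first gridline: x 0.7350, y 2.6660 (then +1.0353 / +3.8637)
    (7,3) via x @ 0.7350
    (8,3) via x @ 1.7703  # hit
  → r_1 = 1.7703
beam 2: φ=0°, α=60°
  direction (0.5000, 0.8660); cell (6,3); t to first gridline: x 1.4200, y 0.7967 (then +2.0000 / +1.1547)
    (6,4) via y @ 0.7967  # hit
  → r_2 = 0.7967
beam 3: φ=45°, α=105°
  direction (-0.2588, 0.9659); cell (6,3); t to first gridline: x 1.1205, y 0.7143 (then +3.8637 / +1.0353)
    (6,4) via y @ 0.7143  # hit
  → r_3 = 0.7143

ranges = [1.7703, 0.7967, 0.7143]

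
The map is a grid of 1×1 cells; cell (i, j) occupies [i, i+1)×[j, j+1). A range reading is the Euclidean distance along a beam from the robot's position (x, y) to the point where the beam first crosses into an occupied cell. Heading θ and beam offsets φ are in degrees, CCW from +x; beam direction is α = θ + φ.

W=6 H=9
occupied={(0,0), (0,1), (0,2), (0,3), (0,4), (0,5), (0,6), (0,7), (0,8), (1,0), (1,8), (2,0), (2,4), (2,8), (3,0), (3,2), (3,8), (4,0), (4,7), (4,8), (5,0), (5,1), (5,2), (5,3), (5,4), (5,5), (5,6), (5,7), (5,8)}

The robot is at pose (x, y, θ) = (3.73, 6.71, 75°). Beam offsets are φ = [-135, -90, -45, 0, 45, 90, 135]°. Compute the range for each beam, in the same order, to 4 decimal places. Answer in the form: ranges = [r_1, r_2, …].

ranges = [2.5400, 1.3148, 0.5800, 1.0432, 1.4896, 2.8263, 3.1523]

beam 1: φ=-135°, α=300°
  d=(0.5000,-0.8660)  start (3,6)  tX=0.5400 tY=0.8198  stride 1/|dx|=2.0000 1/|dy|=1.1547
    cross x-line → (4,6), t=0.5400
    cross y-line → (4,5), t=0.8198
    cross y-line → (4,4), t=1.9745
    cross x-line → (5,4), t=2.5400 (wall)
  → r_1 = 2.5400
beam 2: φ=-90°, α=345°
  d=(0.9659,-0.2588)  start (3,6)  tX=0.2795 tY=2.7432  stride 1/|dx|=1.0353 1/|dy|=3.8637
    cross x-line → (4,6), t=0.2795
    cross x-line → (5,6), t=1.3148 (wall)
  → r_2 = 1.3148
beam 3: φ=-45°, α=30°
  d=(0.8660,0.5000)  start (3,6)  tX=0.3118 tY=0.5800  stride 1/|dx|=1.1547 1/|dy|=2.0000
    cross x-line → (4,6), t=0.3118
    cross y-line → (4,7), t=0.5800 (wall)
  → r_3 = 0.5800
beam 4: φ=0°, α=75°
  d=(0.2588,0.9659)  start (3,6)  tX=1.0432 tY=0.3002  stride 1/|dx|=3.8637 1/|dy|=1.0353
    cross y-line → (3,7), t=0.3002
    cross x-line → (4,7), t=1.0432 (wall)
  → r_4 = 1.0432
beam 5: φ=45°, α=120°
  d=(-0.5000,0.8660)  start (3,6)  tX=1.4600 tY=0.3349  stride 1/|dx|=2.0000 1/|dy|=1.1547
    cross y-line → (3,7), t=0.3349
    cross x-line → (2,7), t=1.4600
    cross y-line → (2,8), t=1.4896 (wall)
  → r_5 = 1.4896
beam 6: φ=90°, α=165°
  d=(-0.9659,0.2588)  start (3,6)  tX=0.7558 tY=1.1205  stride 1/|dx|=1.0353 1/|dy|=3.8637
    cross x-line → (2,6), t=0.7558
    cross y-line → (2,7), t=1.1205
    cross x-line → (1,7), t=1.7910
    cross x-line → (0,7), t=2.8263 (wall)
  → r_6 = 2.8263
beam 7: φ=135°, α=210°
  d=(-0.8660,-0.5000)  start (3,6)  tX=0.8429 tY=1.4200  stride 1/|dx|=1.1547 1/|dy|=2.0000
    cross x-line → (2,6), t=0.8429
    cross y-line → (2,5), t=1.4200
    cross x-line → (1,5), t=1.9976
    cross x-line → (0,5), t=3.1523 (wall)
  → r_7 = 3.1523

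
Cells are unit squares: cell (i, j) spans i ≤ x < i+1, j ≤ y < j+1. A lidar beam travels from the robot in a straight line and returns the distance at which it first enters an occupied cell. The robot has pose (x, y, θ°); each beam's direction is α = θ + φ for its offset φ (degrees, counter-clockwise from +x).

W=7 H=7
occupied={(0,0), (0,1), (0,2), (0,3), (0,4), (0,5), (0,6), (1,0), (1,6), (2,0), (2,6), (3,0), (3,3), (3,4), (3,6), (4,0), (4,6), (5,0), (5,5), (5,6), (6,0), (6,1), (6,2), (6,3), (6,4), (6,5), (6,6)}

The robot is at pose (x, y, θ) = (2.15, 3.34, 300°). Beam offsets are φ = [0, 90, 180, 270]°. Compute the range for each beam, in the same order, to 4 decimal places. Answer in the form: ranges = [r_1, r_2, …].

ranges = [2.7020, 0.9815, 2.3000, 1.3279]

beam 1: φ=0°, α=300°
  dir = (cos 300°, sin 300°) = (0.5000, -0.8660); from cell (2,3)
  next x-line at t=1.7000, next y-line at t=0.3926; Δt_x=2.0000, Δt_y=1.1547
    y: enter (2,2) at t=0.3926
    y: enter (2,1) at t=1.5473
    x: enter (3,1) at t=1.7000
    y: enter (3,0) at t=2.7020 ← occupied
  → r_1 = 2.7020
beam 2: φ=90°, α=30°
  dir = (cos 30°, sin 30°) = (0.8660, 0.5000); from cell (2,3)
  next x-line at t=0.9815, next y-line at t=1.3200; Δt_x=1.1547, Δt_y=2.0000
    x: enter (3,3) at t=0.9815 ← occupied
  → r_2 = 0.9815
beam 3: φ=180°, α=120°
  dir = (cos 120°, sin 120°) = (-0.5000, 0.8660); from cell (2,3)
  next x-line at t=0.3000, next y-line at t=0.7621; Δt_x=2.0000, Δt_y=1.1547
    x: enter (1,3) at t=0.3000
    y: enter (1,4) at t=0.7621
    y: enter (1,5) at t=1.9168
    x: enter (0,5) at t=2.3000 ← occupied
  → r_3 = 2.3000
beam 4: φ=270°, α=210°
  dir = (cos 210°, sin 210°) = (-0.8660, -0.5000); from cell (2,3)
  next x-line at t=0.1732, next y-line at t=0.6800; Δt_x=1.1547, Δt_y=2.0000
    x: enter (1,3) at t=0.1732
    y: enter (1,2) at t=0.6800
    x: enter (0,2) at t=1.3279 ← occupied
  → r_4 = 1.3279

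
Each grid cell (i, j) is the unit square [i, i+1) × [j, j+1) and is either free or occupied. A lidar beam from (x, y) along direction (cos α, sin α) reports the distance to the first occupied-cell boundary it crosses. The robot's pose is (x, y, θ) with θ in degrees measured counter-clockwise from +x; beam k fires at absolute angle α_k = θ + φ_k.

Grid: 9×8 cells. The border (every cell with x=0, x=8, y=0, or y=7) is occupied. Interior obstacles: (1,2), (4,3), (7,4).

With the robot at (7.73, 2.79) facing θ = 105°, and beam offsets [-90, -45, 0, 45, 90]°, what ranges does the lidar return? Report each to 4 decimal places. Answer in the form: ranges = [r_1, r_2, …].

beam 1: φ=-90°, α=15°
  cosα=0.9659 sinα=0.2588 | (7,2) | tMaxX 0.2795 tMaxY 0.8114 | tΔX 1.0353 tΔY 3.8637
    t=0.2795 [x] (8,2) — stop
  → r_1 = 0.2795
beam 2: φ=-45°, α=60°
  cosα=0.5000 sinα=0.8660 | (7,2) | tMaxX 0.5400 tMaxY 0.2425 | tΔX 2.0000 tΔY 1.1547
    t=0.2425 [y] (7,3)
    t=0.5400 [x] (8,3) — stop
  → r_2 = 0.5400
beam 3: φ=0°, α=105°
  cosα=-0.2588 sinα=0.9659 | (7,2) | tMaxX 2.8205 tMaxY 0.2174 | tΔX 3.8637 tΔY 1.0353
    t=0.2174 [y] (7,3)
    t=1.2527 [y] (7,4) — stop
  → r_3 = 1.2527
beam 4: φ=45°, α=150°
  cosα=-0.8660 sinα=0.5000 | (7,2) | tMaxX 0.8429 tMaxY 0.4200 | tΔX 1.1547 tΔY 2.0000
    t=0.4200 [y] (7,3)
    t=0.8429 [x] (6,3)
    t=1.9976 [x] (5,3)
    t=2.4200 [y] (5,4)
    t=3.1523 [x] (4,4)
    t=4.3070 [x] (3,4)
    t=4.4200 [y] (3,5)
    t=5.4617 [x] (2,5)
    t=6.4200 [y] (2,6)
    t=6.6164 [x] (1,6)
    t=7.7711 [x] (0,6) — stop
  → r_4 = 7.7711
beam 5: φ=90°, α=195°
  cosα=-0.9659 sinα=-0.2588 | (7,2) | tMaxX 0.7558 tMaxY 3.0523 | tΔX 1.0353 tΔY 3.8637
    t=0.7558 [x] (6,2)
    t=1.7910 [x] (5,2)
    t=2.8263 [x] (4,2)
    t=3.0523 [y] (4,1)
    t=3.8616 [x] (3,1)
    t=4.8969 [x] (2,1)
    t=5.9321 [x] (1,1)
    t=6.9160 [y] (1,0) — stop
  → r_5 = 6.9160

ranges = [0.2795, 0.5400, 1.2527, 7.7711, 6.9160]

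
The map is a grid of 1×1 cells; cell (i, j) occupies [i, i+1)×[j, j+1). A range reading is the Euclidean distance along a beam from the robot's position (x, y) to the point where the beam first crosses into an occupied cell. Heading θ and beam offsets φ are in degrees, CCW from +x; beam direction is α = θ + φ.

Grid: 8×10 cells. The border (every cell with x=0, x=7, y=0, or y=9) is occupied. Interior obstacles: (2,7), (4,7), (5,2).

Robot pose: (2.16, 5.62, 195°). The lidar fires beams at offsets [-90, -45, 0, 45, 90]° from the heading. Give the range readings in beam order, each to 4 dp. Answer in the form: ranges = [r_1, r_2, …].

beam 1: φ=-90°, α=105°
  dir = (cos 105°, sin 105°) = (-0.2588, 0.9659); from cell (2,5)
  next x-line at t=0.6182, next y-line at t=0.3934; Δt_x=3.8637, Δt_y=1.0353
    y: enter (2,6) at t=0.3934
    x: enter (1,6) at t=0.6182
    y: enter (1,7) at t=1.4287
    y: enter (1,8) at t=2.4640
    y: enter (1,9) at t=3.4992 ← occupied
  → r_1 = 3.4992
beam 2: φ=-45°, α=150°
  dir = (cos 150°, sin 150°) = (-0.8660, 0.5000); from cell (2,5)
  next x-line at t=0.1848, next y-line at t=0.7600; Δt_x=1.1547, Δt_y=2.0000
    x: enter (1,5) at t=0.1848
    y: enter (1,6) at t=0.7600
    x: enter (0,6) at t=1.3395 ← occupied
  → r_2 = 1.3395
beam 3: φ=0°, α=195°
  dir = (cos 195°, sin 195°) = (-0.9659, -0.2588); from cell (2,5)
  next x-line at t=0.1656, next y-line at t=2.3955; Δt_x=1.0353, Δt_y=3.8637
    x: enter (1,5) at t=0.1656
    x: enter (0,5) at t=1.2009 ← occupied
  → r_3 = 1.2009
beam 4: φ=45°, α=240°
  dir = (cos 240°, sin 240°) = (-0.5000, -0.8660); from cell (2,5)
  next x-line at t=0.3200, next y-line at t=0.7159; Δt_x=2.0000, Δt_y=1.1547
    x: enter (1,5) at t=0.3200
    y: enter (1,4) at t=0.7159
    y: enter (1,3) at t=1.8706
    x: enter (0,3) at t=2.3200 ← occupied
  → r_4 = 2.3200
beam 5: φ=90°, α=285°
  dir = (cos 285°, sin 285°) = (0.2588, -0.9659); from cell (2,5)
  next x-line at t=3.2455, next y-line at t=0.6419; Δt_x=3.8637, Δt_y=1.0353
    y: enter (2,4) at t=0.6419
    y: enter (2,3) at t=1.6771
    y: enter (2,2) at t=2.7124
    x: enter (3,2) at t=3.2455
    y: enter (3,1) at t=3.7477
    y: enter (3,0) at t=4.7830 ← occupied
  → r_5 = 4.7830

ranges = [3.4992, 1.3395, 1.2009, 2.3200, 4.7830]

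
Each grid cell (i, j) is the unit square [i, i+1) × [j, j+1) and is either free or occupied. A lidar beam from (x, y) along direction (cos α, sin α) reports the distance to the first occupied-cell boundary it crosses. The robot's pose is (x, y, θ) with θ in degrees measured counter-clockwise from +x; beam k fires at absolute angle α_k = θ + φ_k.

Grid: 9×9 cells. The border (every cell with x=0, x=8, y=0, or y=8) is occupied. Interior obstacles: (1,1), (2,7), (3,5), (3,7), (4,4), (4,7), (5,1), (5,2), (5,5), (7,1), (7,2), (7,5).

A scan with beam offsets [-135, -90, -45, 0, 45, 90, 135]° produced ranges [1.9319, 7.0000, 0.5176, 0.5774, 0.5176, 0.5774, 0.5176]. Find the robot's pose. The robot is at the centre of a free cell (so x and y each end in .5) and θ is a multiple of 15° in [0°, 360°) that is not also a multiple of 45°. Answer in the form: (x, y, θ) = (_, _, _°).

Enumerate (i+0.5, j+0.5, θ) over the 37 free cells and 16 admissible headings. For each, cast all 7 beams and compare to the given ranges.
  (6.5, 6.5, 255°): beam 1 = 1.7321 ≠ 1.9319 ✗
  (2.5, 2.5, 300°): beam 1 = 1.5529 ≠ 1.9319 ✗
  (7.5, 7.5, 75°): beam 1 = 1.0000 ≠ 1.9319 ✗
  …
  (1.5, 7.5, 30°): r_1=1.9319, r_2=7.0000, r_3=0.5176, r_4=0.5774, r_5=0.5176, r_6=0.5774, r_7=0.5176 — all match ✓
No second candidate reproduces the full scan.

(x, y, θ) = (1.5, 7.5, 30°)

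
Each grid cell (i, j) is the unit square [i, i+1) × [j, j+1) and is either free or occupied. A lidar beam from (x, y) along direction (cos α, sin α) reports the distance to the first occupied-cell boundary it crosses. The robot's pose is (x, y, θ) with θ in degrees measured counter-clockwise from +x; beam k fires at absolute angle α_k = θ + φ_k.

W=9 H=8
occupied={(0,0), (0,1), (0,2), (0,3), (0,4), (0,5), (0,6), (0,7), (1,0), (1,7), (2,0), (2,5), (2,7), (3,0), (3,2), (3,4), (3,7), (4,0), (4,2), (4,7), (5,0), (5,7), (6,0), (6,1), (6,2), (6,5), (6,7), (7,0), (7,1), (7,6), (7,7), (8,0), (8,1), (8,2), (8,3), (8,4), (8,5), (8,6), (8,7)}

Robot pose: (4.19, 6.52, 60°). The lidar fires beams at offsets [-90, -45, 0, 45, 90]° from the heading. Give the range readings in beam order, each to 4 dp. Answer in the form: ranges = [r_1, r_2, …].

ranges = [2.0900, 1.8546, 0.5543, 0.4969, 0.9600]

beam 1: φ=-90°, α=330°
  d=(0.8660,-0.5000)  start (4,6)  tX=0.9353 tY=1.0400  stride 1/|dx|=1.1547 1/|dy|=2.0000
    cross x-line → (5,6), t=0.9353
    cross y-line → (5,5), t=1.0400
    cross x-line → (6,5), t=2.0900 (wall)
  → r_1 = 2.0900
beam 2: φ=-45°, α=15°
  d=(0.9659,0.2588)  start (4,6)  tX=0.8386 tY=1.8546  stride 1/|dx|=1.0353 1/|dy|=3.8637
    cross x-line → (5,6), t=0.8386
    cross y-line → (5,7), t=1.8546 (wall)
  → r_2 = 1.8546
beam 3: φ=0°, α=60°
  d=(0.5000,0.8660)  start (4,6)  tX=1.6200 tY=0.5543  stride 1/|dx|=2.0000 1/|dy|=1.1547
    cross y-line → (4,7), t=0.5543 (wall)
  → r_3 = 0.5543
beam 4: φ=45°, α=105°
  d=(-0.2588,0.9659)  start (4,6)  tX=0.7341 tY=0.4969  stride 1/|dx|=3.8637 1/|dy|=1.0353
    cross y-line → (4,7), t=0.4969 (wall)
  → r_4 = 0.4969
beam 5: φ=90°, α=150°
  d=(-0.8660,0.5000)  start (4,6)  tX=0.2194 tY=0.9600  stride 1/|dx|=1.1547 1/|dy|=2.0000
    cross x-line → (3,6), t=0.2194
    cross y-line → (3,7), t=0.9600 (wall)
  → r_5 = 0.9600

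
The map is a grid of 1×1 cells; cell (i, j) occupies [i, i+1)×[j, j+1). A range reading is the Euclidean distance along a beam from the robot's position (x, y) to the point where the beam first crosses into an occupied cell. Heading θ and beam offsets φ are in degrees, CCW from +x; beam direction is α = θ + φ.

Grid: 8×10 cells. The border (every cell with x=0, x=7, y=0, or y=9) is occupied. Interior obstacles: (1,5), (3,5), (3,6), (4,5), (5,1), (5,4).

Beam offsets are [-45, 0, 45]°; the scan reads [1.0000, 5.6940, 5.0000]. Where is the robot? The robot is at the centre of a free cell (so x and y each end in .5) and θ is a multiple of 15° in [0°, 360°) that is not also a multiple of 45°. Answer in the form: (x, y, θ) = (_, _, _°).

(x, y, θ) = (6.5, 3.5, 165°)

Candidates: 42 free-cell centres × 16 headings = 672 poses. Raycast each; keep the one whose scan matches to 4 dp.
  (3.5, 1.5, 120°): beam 1 = 3.6235 ≠ 1.0000 ✗
  (4.5, 3.5, 195°): beam 1 = 3.0000 ≠ 1.0000 ✗
  (3.5, 2.5, 195°): beam 1 = 2.8868 ≠ 1.0000 ✗
  (2.5, 4.5, 255°): beam 1 = 1.7321 ≠ 1.0000 ✗
  (1.5, 3.5, 210°): beam 1 = 0.5176 ≠ 1.0000 ✗
  …
  (6.5, 3.5, 165°): r_1=1.0000, r_2=5.6940, r_3=5.0000 — all match ✓
Only this pose fits every beam.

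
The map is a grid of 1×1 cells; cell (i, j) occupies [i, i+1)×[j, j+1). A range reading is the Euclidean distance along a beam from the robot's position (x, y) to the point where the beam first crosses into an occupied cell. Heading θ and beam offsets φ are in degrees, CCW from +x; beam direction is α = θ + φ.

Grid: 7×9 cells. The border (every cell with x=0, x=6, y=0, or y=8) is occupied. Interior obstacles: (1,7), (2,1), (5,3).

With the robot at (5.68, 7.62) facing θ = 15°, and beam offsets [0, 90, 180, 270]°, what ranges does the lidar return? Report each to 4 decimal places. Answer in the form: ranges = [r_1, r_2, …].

beam 1: φ=0°, α=15°
  cosα=0.9659 sinα=0.2588 | (5,7) | tMaxX 0.3313 tMaxY 1.4682 | tΔX 1.0353 tΔY 3.8637
    t=0.3313 [x] (6,7) — stop
  → r_1 = 0.3313
beam 2: φ=90°, α=105°
  cosα=-0.2588 sinα=0.9659 | (5,7) | tMaxX 2.6273 tMaxY 0.3934 | tΔX 3.8637 tΔY 1.0353
    t=0.3934 [y] (5,8) — stop
  → r_2 = 0.3934
beam 3: φ=180°, α=195°
  cosα=-0.9659 sinα=-0.2588 | (5,7) | tMaxX 0.7040 tMaxY 2.3955 | tΔX 1.0353 tΔY 3.8637
    t=0.7040 [x] (4,7)
    t=1.7393 [x] (3,7)
    t=2.3955 [y] (3,6)
    t=2.7745 [x] (2,6)
    t=3.8098 [x] (1,6)
    t=4.8451 [x] (0,6) — stop
  → r_3 = 4.8451
beam 4: φ=270°, α=285°
  cosα=0.2588 sinα=-0.9659 | (5,7) | tMaxX 1.2364 tMaxY 0.6419 | tΔX 3.8637 tΔY 1.0353
    t=0.6419 [y] (5,6)
    t=1.2364 [x] (6,6) — stop
  → r_4 = 1.2364

ranges = [0.3313, 0.3934, 4.8451, 1.2364]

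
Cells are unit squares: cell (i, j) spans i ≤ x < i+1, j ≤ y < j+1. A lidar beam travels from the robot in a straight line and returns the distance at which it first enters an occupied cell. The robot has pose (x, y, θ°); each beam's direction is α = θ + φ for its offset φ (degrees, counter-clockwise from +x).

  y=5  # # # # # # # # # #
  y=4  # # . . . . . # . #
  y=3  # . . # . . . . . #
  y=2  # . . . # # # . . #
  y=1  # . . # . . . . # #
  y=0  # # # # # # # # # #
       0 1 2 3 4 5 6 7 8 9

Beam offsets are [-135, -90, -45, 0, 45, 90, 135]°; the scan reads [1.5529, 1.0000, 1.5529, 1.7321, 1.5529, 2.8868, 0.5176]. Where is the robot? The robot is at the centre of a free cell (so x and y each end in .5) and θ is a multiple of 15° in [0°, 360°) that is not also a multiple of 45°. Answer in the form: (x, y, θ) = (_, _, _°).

Enumerate (i+0.5, j+0.5, θ) over the 24 free cells and 16 admissible headings. For each, cast all 7 beams and compare to the given ranges.
  (8.5, 3.5, 195°): beam 1 = 1.0000 ≠ 1.5529 ✗
  (7.5, 2.5, 150°): beam 2 = 2.8868 ≠ 1.0000 ✗
  (8.5, 3.5, 300°): beam 1 = 5.7956 ≠ 1.5529 ✗
  (2.5, 4.5, 165°): beam 1 = 1.0000 ≠ 1.5529 ✗
  …
  (7.5, 2.5, 30°): r_1=1.5529, r_2=1.0000, r_3=1.5529, r_4=1.7321, r_5=1.5529, r_6=2.8868, r_7=0.5176 — all match ✓
Only this pose fits every beam.

(x, y, θ) = (7.5, 2.5, 30°)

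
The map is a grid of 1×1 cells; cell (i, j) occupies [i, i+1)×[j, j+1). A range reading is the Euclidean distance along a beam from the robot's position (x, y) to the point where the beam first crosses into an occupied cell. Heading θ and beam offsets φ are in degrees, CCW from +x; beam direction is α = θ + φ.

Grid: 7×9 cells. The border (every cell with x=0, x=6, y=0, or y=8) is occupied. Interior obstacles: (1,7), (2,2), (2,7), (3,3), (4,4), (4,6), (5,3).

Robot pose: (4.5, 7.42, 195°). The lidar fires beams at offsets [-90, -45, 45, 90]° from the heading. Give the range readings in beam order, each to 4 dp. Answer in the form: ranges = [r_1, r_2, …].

ranges = [0.6005, 1.1600, 0.4850, 0.4348]

beam 1: φ=-90°, α=105°
  direction (-0.2588, 0.9659); cell (4,7); t to first gridline: x 1.9319, y 0.6005 (then +3.8637 / +1.0353)
    (4,8) via y @ 0.6005  # hit
  → r_1 = 0.6005
beam 2: φ=-45°, α=150°
  direction (-0.8660, 0.5000); cell (4,7); t to first gridline: x 0.5774, y 1.1600 (then +1.1547 / +2.0000)
    (3,7) via x @ 0.5774
    (3,8) via y @ 1.1600  # hit
  → r_2 = 1.1600
beam 3: φ=45°, α=240°
  direction (-0.5000, -0.8660); cell (4,7); t to first gridline: x 1.0000, y 0.4850 (then +2.0000 / +1.1547)
    (4,6) via y @ 0.4850  # hit
  → r_3 = 0.4850
beam 4: φ=90°, α=285°
  direction (0.2588, -0.9659); cell (4,7); t to first gridline: x 1.9319, y 0.4348 (then +3.8637 / +1.0353)
    (4,6) via y @ 0.4348  # hit
  → r_4 = 0.4348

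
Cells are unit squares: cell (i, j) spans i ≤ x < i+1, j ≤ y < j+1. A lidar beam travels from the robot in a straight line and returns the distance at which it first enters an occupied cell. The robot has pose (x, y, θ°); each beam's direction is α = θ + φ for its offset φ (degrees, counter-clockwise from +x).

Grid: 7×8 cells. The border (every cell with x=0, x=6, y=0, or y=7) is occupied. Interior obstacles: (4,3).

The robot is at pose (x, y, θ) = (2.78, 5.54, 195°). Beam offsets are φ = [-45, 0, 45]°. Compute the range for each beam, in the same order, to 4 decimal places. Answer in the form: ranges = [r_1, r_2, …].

ranges = [2.0554, 1.8428, 3.5600]

beam 1: φ=-45°, α=150°
  cosα=-0.8660 sinα=0.5000 | (2,5) | tMaxX 0.9007 tMaxY 0.9200 | tΔX 1.1547 tΔY 2.0000
    t=0.9007 [x] (1,5)
    t=0.9200 [y] (1,6)
    t=2.0554 [x] (0,6) — stop
  → r_1 = 2.0554
beam 2: φ=0°, α=195°
  cosα=-0.9659 sinα=-0.2588 | (2,5) | tMaxX 0.8075 tMaxY 2.0864 | tΔX 1.0353 tΔY 3.8637
    t=0.8075 [x] (1,5)
    t=1.8428 [x] (0,5) — stop
  → r_2 = 1.8428
beam 3: φ=45°, α=240°
  cosα=-0.5000 sinα=-0.8660 | (2,5) | tMaxX 1.5600 tMaxY 0.6235 | tΔX 2.0000 tΔY 1.1547
    t=0.6235 [y] (2,4)
    t=1.5600 [x] (1,4)
    t=1.7782 [y] (1,3)
    t=2.9329 [y] (1,2)
    t=3.5600 [x] (0,2) — stop
  → r_3 = 3.5600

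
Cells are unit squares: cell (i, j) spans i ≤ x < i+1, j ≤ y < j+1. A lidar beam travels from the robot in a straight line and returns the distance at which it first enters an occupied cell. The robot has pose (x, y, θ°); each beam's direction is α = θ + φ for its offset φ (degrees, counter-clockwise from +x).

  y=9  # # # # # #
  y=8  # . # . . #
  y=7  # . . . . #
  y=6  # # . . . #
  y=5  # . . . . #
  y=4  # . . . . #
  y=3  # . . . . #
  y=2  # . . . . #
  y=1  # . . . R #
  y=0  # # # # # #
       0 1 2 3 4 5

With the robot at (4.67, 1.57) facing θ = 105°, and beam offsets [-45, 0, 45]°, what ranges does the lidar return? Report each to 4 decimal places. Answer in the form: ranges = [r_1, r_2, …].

ranges = [0.6600, 6.6568, 4.2378]

beam 1: φ=-45°, α=60°
  dir = (cos 60°, sin 60°) = (0.5000, 0.8660); from cell (4,1)
  next x-line at t=0.6600, next y-line at t=0.4965; Δt_x=2.0000, Δt_y=1.1547
    y: enter (4,2) at t=0.4965
    x: enter (5,2) at t=0.6600 ← occupied
  → r_1 = 0.6600
beam 2: φ=0°, α=105°
  dir = (cos 105°, sin 105°) = (-0.2588, 0.9659); from cell (4,1)
  next x-line at t=2.5887, next y-line at t=0.4452; Δt_x=3.8637, Δt_y=1.0353
    y: enter (4,2) at t=0.4452
    y: enter (4,3) at t=1.4804
    y: enter (4,4) at t=2.5157
    x: enter (3,4) at t=2.5887
    y: enter (3,5) at t=3.5510
    y: enter (3,6) at t=4.5863
    y: enter (3,7) at t=5.6215
    x: enter (2,7) at t=6.4524
    y: enter (2,8) at t=6.6568 ← occupied
  → r_2 = 6.6568
beam 3: φ=45°, α=150°
  dir = (cos 150°, sin 150°) = (-0.8660, 0.5000); from cell (4,1)
  next x-line at t=0.7736, next y-line at t=0.8600; Δt_x=1.1547, Δt_y=2.0000
    x: enter (3,1) at t=0.7736
    y: enter (3,2) at t=0.8600
    x: enter (2,2) at t=1.9283
    y: enter (2,3) at t=2.8600
    x: enter (1,3) at t=3.0831
    x: enter (0,3) at t=4.2378 ← occupied
  → r_3 = 4.2378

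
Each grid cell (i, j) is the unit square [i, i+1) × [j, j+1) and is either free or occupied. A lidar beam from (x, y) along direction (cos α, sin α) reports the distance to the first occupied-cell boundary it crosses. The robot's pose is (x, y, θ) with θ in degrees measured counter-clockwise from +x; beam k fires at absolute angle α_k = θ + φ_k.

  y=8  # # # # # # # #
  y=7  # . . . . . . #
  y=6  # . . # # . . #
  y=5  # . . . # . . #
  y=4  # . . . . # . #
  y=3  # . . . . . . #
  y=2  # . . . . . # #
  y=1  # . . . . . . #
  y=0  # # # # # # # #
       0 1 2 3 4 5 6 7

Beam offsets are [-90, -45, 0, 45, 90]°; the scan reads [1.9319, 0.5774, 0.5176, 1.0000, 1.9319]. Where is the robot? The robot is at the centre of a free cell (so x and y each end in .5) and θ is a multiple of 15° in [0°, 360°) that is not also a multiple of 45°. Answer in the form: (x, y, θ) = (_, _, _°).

(x, y, θ) = (4.5, 1.5, 285°)

The pose lattice has 37·16 = 592 candidates. Test each by forward raycasting.
  (3.5, 3.5, 105°): beam 2 = 1.7321 ≠ 0.5774 ✗
  (4.5, 2.5, 345°): beam 1 = 1.5529 ≠ 1.9319 ✗
  (3.5, 7.5, 255°): beam 2 = 2.8868 ≠ 0.5774 ✗
  …
  (4.5, 1.5, 285°): r_1=1.9319, r_2=0.5774, r_3=0.5176, r_4=1.0000, r_5=1.9319 — all match ✓
No second candidate reproduces the full scan.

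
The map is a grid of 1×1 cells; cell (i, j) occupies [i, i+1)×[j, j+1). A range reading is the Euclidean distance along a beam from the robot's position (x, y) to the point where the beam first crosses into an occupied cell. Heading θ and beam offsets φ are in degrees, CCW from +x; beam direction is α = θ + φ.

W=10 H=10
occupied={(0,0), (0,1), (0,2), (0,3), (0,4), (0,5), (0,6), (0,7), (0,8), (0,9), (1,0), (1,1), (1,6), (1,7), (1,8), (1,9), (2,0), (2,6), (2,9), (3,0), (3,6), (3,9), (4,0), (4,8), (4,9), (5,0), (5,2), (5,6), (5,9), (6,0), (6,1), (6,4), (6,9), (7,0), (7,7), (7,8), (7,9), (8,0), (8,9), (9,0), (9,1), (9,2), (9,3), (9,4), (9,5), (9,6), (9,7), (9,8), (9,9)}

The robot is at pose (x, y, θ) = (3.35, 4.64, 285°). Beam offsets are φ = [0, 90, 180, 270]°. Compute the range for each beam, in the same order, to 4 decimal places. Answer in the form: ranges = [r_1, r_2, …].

ranges = [3.7684, 5.8493, 1.4080, 2.4329]

beam 1: φ=0°, α=285°
  d=(0.2588,-0.9659)  start (3,4)  tX=2.5114 tY=0.6626  stride 1/|dx|=3.8637 1/|dy|=1.0353
    cross y-line → (3,3), t=0.6626
    cross y-line → (3,2), t=1.6979
    cross x-line → (4,2), t=2.5114
    cross y-line → (4,1), t=2.7331
    cross y-line → (4,0), t=3.7684 (wall)
  → r_1 = 3.7684
beam 2: φ=90°, α=15°
  d=(0.9659,0.2588)  start (3,4)  tX=0.6729 tY=1.3909  stride 1/|dx|=1.0353 1/|dy|=3.8637
    cross x-line → (4,4), t=0.6729
    cross y-line → (4,5), t=1.3909
    cross x-line → (5,5), t=1.7082
    cross x-line → (6,5), t=2.7435
    cross x-line → (7,5), t=3.7788
    cross x-line → (8,5), t=4.8140
    cross y-line → (8,6), t=5.2546
    cross x-line → (9,6), t=5.8493 (wall)
  → r_2 = 5.8493
beam 3: φ=180°, α=105°
  d=(-0.2588,0.9659)  start (3,4)  tX=1.3523 tY=0.3727  stride 1/|dx|=3.8637 1/|dy|=1.0353
    cross y-line → (3,5), t=0.3727
    cross x-line → (2,5), t=1.3523
    cross y-line → (2,6), t=1.4080 (wall)
  → r_3 = 1.4080
beam 4: φ=270°, α=195°
  d=(-0.9659,-0.2588)  start (3,4)  tX=0.3623 tY=2.4728  stride 1/|dx|=1.0353 1/|dy|=3.8637
    cross x-line → (2,4), t=0.3623
    cross x-line → (1,4), t=1.3976
    cross x-line → (0,4), t=2.4329 (wall)
  → r_4 = 2.4329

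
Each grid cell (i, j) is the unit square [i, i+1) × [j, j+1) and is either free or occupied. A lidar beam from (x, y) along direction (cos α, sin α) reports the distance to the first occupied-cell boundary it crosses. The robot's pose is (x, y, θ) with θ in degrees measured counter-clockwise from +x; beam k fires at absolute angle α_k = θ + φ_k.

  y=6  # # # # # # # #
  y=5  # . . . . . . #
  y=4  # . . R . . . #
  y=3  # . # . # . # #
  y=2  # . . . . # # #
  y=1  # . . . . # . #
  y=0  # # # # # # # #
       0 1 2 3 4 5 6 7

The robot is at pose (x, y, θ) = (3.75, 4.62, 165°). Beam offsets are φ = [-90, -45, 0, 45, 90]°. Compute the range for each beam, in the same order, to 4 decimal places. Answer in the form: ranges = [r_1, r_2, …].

ranges = [1.4287, 1.5935, 2.8470, 1.2400, 3.7477]

beam 1: φ=-90°, α=75°
  cosα=0.2588 sinα=0.9659 | (3,4) | tMaxX 0.9659 tMaxY 0.3934 | tΔX 3.8637 tΔY 1.0353
    t=0.3934 [y] (3,5)
    t=0.9659 [x] (4,5)
    t=1.4287 [y] (4,6) — stop
  → r_1 = 1.4287
beam 2: φ=-45°, α=120°
  cosα=-0.5000 sinα=0.8660 | (3,4) | tMaxX 1.5000 tMaxY 0.4388 | tΔX 2.0000 tΔY 1.1547
    t=0.4388 [y] (3,5)
    t=1.5000 [x] (2,5)
    t=1.5935 [y] (2,6) — stop
  → r_2 = 1.5935
beam 3: φ=0°, α=165°
  cosα=-0.9659 sinα=0.2588 | (3,4) | tMaxX 0.7765 tMaxY 1.4682 | tΔX 1.0353 tΔY 3.8637
    t=0.7765 [x] (2,4)
    t=1.4682 [y] (2,5)
    t=1.8117 [x] (1,5)
    t=2.8470 [x] (0,5) — stop
  → r_3 = 2.8470
beam 4: φ=45°, α=210°
  cosα=-0.8660 sinα=-0.5000 | (3,4) | tMaxX 0.8660 tMaxY 1.2400 | tΔX 1.1547 tΔY 2.0000
    t=0.8660 [x] (2,4)
    t=1.2400 [y] (2,3) — stop
  → r_4 = 1.2400
beam 5: φ=90°, α=255°
  cosα=-0.2588 sinα=-0.9659 | (3,4) | tMaxX 2.8978 tMaxY 0.6419 | tΔX 3.8637 tΔY 1.0353
    t=0.6419 [y] (3,3)
    t=1.6771 [y] (3,2)
    t=2.7124 [y] (3,1)
    t=2.8978 [x] (2,1)
    t=3.7477 [y] (2,0) — stop
  → r_5 = 3.7477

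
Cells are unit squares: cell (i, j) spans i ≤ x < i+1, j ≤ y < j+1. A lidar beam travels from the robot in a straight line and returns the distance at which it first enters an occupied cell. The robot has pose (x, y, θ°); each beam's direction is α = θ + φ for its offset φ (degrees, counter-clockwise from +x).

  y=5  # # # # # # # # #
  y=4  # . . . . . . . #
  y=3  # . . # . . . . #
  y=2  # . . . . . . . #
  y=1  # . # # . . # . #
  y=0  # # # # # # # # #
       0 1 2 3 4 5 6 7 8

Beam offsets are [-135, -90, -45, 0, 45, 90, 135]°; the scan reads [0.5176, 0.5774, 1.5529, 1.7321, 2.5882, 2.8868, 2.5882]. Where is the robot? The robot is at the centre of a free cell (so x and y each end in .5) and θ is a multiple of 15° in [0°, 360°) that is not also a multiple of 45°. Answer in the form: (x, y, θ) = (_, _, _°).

(x, y, θ) = (6.5, 2.5, 30°)

Candidates: 24 free-cell centres × 16 headings = 384 poses. Raycast each; keep the one whose scan matches to 4 dp.
  (7.5, 3.5, 30°): beam 1 = 1.9319 ≠ 0.5176 ✗
  (5.5, 1.5, 165°): beam 1 = 0.5774 ≠ 0.5176 ✗
  (7.5, 2.5, 165°): beam 1 = 0.5774 ≠ 0.5176 ✗
  (3.5, 4.5, 345°): beam 1 = 2.8868 ≠ 0.5176 ✗
  …
  (6.5, 2.5, 30°): r_1=0.5176, r_2=0.5774, r_3=1.5529, r_4=1.7321, r_5=2.5882, r_6=2.8868, r_7=2.5882 — all match ✓
Unique over the lattice → pose = (6.5, 2.5, 30°).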